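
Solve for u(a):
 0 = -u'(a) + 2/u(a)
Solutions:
 u(a) = -sqrt(C1 + 4*a)
 u(a) = sqrt(C1 + 4*a)


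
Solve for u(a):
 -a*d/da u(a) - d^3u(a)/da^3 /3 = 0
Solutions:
 u(a) = C1 + Integral(C2*airyai(-3^(1/3)*a) + C3*airybi(-3^(1/3)*a), a)


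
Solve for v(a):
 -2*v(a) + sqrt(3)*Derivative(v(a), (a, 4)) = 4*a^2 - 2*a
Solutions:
 v(a) = C1*exp(-2^(1/4)*3^(7/8)*a/3) + C2*exp(2^(1/4)*3^(7/8)*a/3) + C3*sin(2^(1/4)*3^(7/8)*a/3) + C4*cos(2^(1/4)*3^(7/8)*a/3) - 2*a^2 + a


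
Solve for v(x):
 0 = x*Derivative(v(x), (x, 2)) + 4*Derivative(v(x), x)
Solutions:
 v(x) = C1 + C2/x^3


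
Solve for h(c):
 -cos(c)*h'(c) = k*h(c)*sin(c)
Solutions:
 h(c) = C1*exp(k*log(cos(c)))


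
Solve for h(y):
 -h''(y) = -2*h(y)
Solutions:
 h(y) = C1*exp(-sqrt(2)*y) + C2*exp(sqrt(2)*y)


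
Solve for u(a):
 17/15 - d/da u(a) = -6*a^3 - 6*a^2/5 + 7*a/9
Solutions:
 u(a) = C1 + 3*a^4/2 + 2*a^3/5 - 7*a^2/18 + 17*a/15


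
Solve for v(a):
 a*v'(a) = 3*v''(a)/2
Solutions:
 v(a) = C1 + C2*erfi(sqrt(3)*a/3)


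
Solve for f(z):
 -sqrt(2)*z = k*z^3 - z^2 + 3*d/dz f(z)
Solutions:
 f(z) = C1 - k*z^4/12 + z^3/9 - sqrt(2)*z^2/6


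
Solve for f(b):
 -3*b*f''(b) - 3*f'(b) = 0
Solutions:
 f(b) = C1 + C2*log(b)


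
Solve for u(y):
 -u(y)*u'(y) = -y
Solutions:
 u(y) = -sqrt(C1 + y^2)
 u(y) = sqrt(C1 + y^2)


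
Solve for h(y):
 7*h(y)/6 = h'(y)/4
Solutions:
 h(y) = C1*exp(14*y/3)


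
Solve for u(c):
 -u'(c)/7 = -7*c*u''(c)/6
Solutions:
 u(c) = C1 + C2*c^(55/49)


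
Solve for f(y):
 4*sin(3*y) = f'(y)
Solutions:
 f(y) = C1 - 4*cos(3*y)/3


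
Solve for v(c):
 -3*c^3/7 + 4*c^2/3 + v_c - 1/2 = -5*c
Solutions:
 v(c) = C1 + 3*c^4/28 - 4*c^3/9 - 5*c^2/2 + c/2


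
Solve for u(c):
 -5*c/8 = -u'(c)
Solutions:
 u(c) = C1 + 5*c^2/16


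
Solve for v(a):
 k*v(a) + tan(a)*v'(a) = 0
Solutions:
 v(a) = C1*exp(-k*log(sin(a)))


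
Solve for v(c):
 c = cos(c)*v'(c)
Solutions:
 v(c) = C1 + Integral(c/cos(c), c)


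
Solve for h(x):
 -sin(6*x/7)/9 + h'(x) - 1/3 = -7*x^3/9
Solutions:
 h(x) = C1 - 7*x^4/36 + x/3 - 7*cos(6*x/7)/54


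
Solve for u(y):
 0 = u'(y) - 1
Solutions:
 u(y) = C1 + y


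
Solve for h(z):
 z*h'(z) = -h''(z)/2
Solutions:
 h(z) = C1 + C2*erf(z)


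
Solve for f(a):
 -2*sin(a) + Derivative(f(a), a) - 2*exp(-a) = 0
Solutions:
 f(a) = C1 - 2*cos(a) - 2*exp(-a)


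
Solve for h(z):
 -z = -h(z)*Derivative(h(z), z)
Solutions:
 h(z) = -sqrt(C1 + z^2)
 h(z) = sqrt(C1 + z^2)


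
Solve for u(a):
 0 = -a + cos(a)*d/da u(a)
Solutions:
 u(a) = C1 + Integral(a/cos(a), a)


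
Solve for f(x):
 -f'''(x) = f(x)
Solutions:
 f(x) = C3*exp(-x) + (C1*sin(sqrt(3)*x/2) + C2*cos(sqrt(3)*x/2))*exp(x/2)


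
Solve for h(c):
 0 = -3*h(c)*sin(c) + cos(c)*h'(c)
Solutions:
 h(c) = C1/cos(c)^3


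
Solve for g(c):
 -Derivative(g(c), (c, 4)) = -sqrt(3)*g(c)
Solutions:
 g(c) = C1*exp(-3^(1/8)*c) + C2*exp(3^(1/8)*c) + C3*sin(3^(1/8)*c) + C4*cos(3^(1/8)*c)


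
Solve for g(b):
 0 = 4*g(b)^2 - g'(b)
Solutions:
 g(b) = -1/(C1 + 4*b)


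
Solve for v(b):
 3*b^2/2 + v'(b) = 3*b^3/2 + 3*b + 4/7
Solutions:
 v(b) = C1 + 3*b^4/8 - b^3/2 + 3*b^2/2 + 4*b/7


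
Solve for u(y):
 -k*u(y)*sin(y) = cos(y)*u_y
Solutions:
 u(y) = C1*exp(k*log(cos(y)))


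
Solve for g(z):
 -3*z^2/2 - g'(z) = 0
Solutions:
 g(z) = C1 - z^3/2


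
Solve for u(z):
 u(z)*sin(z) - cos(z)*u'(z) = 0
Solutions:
 u(z) = C1/cos(z)


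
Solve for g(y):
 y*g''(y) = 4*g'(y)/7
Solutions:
 g(y) = C1 + C2*y^(11/7)


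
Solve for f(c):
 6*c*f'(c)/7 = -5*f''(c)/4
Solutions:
 f(c) = C1 + C2*erf(2*sqrt(105)*c/35)


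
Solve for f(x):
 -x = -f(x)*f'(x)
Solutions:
 f(x) = -sqrt(C1 + x^2)
 f(x) = sqrt(C1 + x^2)


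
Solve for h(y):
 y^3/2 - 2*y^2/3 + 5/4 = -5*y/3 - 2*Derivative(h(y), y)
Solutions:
 h(y) = C1 - y^4/16 + y^3/9 - 5*y^2/12 - 5*y/8


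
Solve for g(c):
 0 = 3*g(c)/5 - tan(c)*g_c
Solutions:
 g(c) = C1*sin(c)^(3/5)


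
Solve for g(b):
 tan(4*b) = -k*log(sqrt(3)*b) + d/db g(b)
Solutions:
 g(b) = C1 + b*k*(log(b) - 1) + b*k*log(3)/2 - log(cos(4*b))/4


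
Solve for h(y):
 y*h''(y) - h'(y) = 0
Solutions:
 h(y) = C1 + C2*y^2


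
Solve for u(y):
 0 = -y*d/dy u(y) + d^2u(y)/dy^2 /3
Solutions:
 u(y) = C1 + C2*erfi(sqrt(6)*y/2)


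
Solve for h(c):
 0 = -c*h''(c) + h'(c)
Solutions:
 h(c) = C1 + C2*c^2


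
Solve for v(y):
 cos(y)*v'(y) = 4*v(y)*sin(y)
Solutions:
 v(y) = C1/cos(y)^4


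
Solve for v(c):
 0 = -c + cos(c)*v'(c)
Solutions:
 v(c) = C1 + Integral(c/cos(c), c)


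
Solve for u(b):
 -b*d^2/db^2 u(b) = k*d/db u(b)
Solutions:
 u(b) = C1 + b^(1 - re(k))*(C2*sin(log(b)*Abs(im(k))) + C3*cos(log(b)*im(k)))


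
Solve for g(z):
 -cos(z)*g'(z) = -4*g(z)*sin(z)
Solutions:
 g(z) = C1/cos(z)^4


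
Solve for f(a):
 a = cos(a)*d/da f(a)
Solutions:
 f(a) = C1 + Integral(a/cos(a), a)


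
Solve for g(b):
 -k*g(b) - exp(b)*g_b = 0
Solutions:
 g(b) = C1*exp(k*exp(-b))


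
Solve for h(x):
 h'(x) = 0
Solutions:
 h(x) = C1


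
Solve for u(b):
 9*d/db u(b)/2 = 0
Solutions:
 u(b) = C1


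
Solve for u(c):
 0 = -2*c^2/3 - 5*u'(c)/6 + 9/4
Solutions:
 u(c) = C1 - 4*c^3/15 + 27*c/10


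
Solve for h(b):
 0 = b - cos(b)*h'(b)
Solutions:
 h(b) = C1 + Integral(b/cos(b), b)


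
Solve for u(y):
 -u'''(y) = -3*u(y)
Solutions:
 u(y) = C3*exp(3^(1/3)*y) + (C1*sin(3^(5/6)*y/2) + C2*cos(3^(5/6)*y/2))*exp(-3^(1/3)*y/2)


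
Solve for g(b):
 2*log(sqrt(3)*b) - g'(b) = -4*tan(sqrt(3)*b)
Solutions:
 g(b) = C1 + 2*b*log(b) - 2*b + b*log(3) - 4*sqrt(3)*log(cos(sqrt(3)*b))/3


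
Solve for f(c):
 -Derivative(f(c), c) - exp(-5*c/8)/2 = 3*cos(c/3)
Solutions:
 f(c) = C1 - 9*sin(c/3) + 4*exp(-5*c/8)/5


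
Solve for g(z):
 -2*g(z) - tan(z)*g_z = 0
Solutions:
 g(z) = C1/sin(z)^2


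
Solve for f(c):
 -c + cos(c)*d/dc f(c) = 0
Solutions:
 f(c) = C1 + Integral(c/cos(c), c)


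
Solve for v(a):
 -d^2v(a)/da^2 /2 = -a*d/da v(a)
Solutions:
 v(a) = C1 + C2*erfi(a)


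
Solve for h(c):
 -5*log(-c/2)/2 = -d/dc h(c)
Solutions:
 h(c) = C1 + 5*c*log(-c)/2 + 5*c*(-1 - log(2))/2


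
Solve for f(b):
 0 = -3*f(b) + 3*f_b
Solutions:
 f(b) = C1*exp(b)


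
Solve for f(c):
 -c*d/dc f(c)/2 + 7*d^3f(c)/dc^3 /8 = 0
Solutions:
 f(c) = C1 + Integral(C2*airyai(14^(2/3)*c/7) + C3*airybi(14^(2/3)*c/7), c)


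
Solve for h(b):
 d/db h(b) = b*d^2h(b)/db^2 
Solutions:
 h(b) = C1 + C2*b^2


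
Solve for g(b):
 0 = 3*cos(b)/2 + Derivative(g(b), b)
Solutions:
 g(b) = C1 - 3*sin(b)/2


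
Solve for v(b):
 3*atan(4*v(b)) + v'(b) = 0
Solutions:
 Integral(1/atan(4*_y), (_y, v(b))) = C1 - 3*b


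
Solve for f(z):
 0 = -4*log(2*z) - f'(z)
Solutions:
 f(z) = C1 - 4*z*log(z) - z*log(16) + 4*z


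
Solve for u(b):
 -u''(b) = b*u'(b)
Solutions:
 u(b) = C1 + C2*erf(sqrt(2)*b/2)


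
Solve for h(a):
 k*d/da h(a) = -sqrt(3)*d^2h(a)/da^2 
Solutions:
 h(a) = C1 + C2*exp(-sqrt(3)*a*k/3)


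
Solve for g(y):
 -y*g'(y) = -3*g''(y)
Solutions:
 g(y) = C1 + C2*erfi(sqrt(6)*y/6)


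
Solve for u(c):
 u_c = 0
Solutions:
 u(c) = C1


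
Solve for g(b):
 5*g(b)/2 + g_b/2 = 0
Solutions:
 g(b) = C1*exp(-5*b)


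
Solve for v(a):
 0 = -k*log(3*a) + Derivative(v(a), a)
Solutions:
 v(a) = C1 + a*k*log(a) - a*k + a*k*log(3)


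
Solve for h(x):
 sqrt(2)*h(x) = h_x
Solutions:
 h(x) = C1*exp(sqrt(2)*x)


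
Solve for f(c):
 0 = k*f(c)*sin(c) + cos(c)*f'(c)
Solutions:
 f(c) = C1*exp(k*log(cos(c)))


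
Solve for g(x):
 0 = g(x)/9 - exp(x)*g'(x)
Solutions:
 g(x) = C1*exp(-exp(-x)/9)


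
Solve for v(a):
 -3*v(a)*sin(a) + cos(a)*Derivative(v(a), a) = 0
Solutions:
 v(a) = C1/cos(a)^3


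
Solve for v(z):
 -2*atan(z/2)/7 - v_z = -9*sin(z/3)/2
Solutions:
 v(z) = C1 - 2*z*atan(z/2)/7 + 2*log(z^2 + 4)/7 - 27*cos(z/3)/2


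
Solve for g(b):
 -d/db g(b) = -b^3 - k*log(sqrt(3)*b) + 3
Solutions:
 g(b) = C1 + b^4/4 + b*k*log(b) - b*k + b*k*log(3)/2 - 3*b


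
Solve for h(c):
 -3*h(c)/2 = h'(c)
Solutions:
 h(c) = C1*exp(-3*c/2)


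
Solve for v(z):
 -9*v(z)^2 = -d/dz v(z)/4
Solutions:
 v(z) = -1/(C1 + 36*z)


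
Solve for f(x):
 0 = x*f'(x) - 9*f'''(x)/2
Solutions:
 f(x) = C1 + Integral(C2*airyai(6^(1/3)*x/3) + C3*airybi(6^(1/3)*x/3), x)


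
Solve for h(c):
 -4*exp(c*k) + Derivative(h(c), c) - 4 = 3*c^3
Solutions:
 h(c) = C1 + 3*c^4/4 + 4*c + 4*exp(c*k)/k


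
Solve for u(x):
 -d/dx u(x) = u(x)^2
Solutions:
 u(x) = 1/(C1 + x)


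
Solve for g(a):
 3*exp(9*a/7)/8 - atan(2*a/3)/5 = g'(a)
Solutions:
 g(a) = C1 - a*atan(2*a/3)/5 + 7*exp(9*a/7)/24 + 3*log(4*a^2 + 9)/20


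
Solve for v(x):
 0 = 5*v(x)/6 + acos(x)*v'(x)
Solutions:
 v(x) = C1*exp(-5*Integral(1/acos(x), x)/6)


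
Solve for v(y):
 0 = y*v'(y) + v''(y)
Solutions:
 v(y) = C1 + C2*erf(sqrt(2)*y/2)


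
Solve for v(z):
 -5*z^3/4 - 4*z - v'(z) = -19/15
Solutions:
 v(z) = C1 - 5*z^4/16 - 2*z^2 + 19*z/15


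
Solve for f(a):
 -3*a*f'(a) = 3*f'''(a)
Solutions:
 f(a) = C1 + Integral(C2*airyai(-a) + C3*airybi(-a), a)


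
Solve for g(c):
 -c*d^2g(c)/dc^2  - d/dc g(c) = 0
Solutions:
 g(c) = C1 + C2*log(c)


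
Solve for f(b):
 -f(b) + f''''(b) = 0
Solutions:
 f(b) = C1*exp(-b) + C2*exp(b) + C3*sin(b) + C4*cos(b)


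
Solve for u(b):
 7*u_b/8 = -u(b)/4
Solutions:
 u(b) = C1*exp(-2*b/7)


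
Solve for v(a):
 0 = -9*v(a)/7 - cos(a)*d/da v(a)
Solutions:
 v(a) = C1*(sin(a) - 1)^(9/14)/(sin(a) + 1)^(9/14)


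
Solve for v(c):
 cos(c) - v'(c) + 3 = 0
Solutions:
 v(c) = C1 + 3*c + sin(c)


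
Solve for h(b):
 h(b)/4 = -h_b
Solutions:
 h(b) = C1*exp(-b/4)


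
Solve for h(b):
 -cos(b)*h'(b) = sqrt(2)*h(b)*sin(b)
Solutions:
 h(b) = C1*cos(b)^(sqrt(2))


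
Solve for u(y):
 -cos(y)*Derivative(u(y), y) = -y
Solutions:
 u(y) = C1 + Integral(y/cos(y), y)


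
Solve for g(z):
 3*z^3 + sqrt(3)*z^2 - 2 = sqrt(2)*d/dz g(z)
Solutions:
 g(z) = C1 + 3*sqrt(2)*z^4/8 + sqrt(6)*z^3/6 - sqrt(2)*z


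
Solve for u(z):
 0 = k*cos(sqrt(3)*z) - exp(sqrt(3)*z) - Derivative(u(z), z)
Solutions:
 u(z) = C1 + sqrt(3)*k*sin(sqrt(3)*z)/3 - sqrt(3)*exp(sqrt(3)*z)/3


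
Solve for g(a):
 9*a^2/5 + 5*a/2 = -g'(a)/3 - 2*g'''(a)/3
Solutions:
 g(a) = C1 + C2*sin(sqrt(2)*a/2) + C3*cos(sqrt(2)*a/2) - 9*a^3/5 - 15*a^2/4 + 108*a/5


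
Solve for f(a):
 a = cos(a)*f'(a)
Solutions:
 f(a) = C1 + Integral(a/cos(a), a)


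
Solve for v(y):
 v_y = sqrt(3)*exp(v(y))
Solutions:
 v(y) = log(-1/(C1 + sqrt(3)*y))


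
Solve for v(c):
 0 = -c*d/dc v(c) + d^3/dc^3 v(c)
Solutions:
 v(c) = C1 + Integral(C2*airyai(c) + C3*airybi(c), c)


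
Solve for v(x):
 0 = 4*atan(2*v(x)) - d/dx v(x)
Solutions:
 Integral(1/atan(2*_y), (_y, v(x))) = C1 + 4*x


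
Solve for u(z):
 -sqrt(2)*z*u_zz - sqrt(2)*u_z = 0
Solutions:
 u(z) = C1 + C2*log(z)


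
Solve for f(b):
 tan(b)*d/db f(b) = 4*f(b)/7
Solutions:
 f(b) = C1*sin(b)^(4/7)


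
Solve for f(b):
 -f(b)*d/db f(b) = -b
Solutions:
 f(b) = -sqrt(C1 + b^2)
 f(b) = sqrt(C1 + b^2)


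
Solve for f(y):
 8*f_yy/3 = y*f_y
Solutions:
 f(y) = C1 + C2*erfi(sqrt(3)*y/4)


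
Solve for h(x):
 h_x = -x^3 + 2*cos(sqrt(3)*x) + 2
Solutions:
 h(x) = C1 - x^4/4 + 2*x + 2*sqrt(3)*sin(sqrt(3)*x)/3


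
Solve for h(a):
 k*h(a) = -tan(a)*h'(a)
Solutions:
 h(a) = C1*exp(-k*log(sin(a)))


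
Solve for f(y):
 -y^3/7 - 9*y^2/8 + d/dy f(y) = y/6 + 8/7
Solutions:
 f(y) = C1 + y^4/28 + 3*y^3/8 + y^2/12 + 8*y/7


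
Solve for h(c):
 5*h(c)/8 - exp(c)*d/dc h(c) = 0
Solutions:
 h(c) = C1*exp(-5*exp(-c)/8)


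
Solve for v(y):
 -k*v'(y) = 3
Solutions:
 v(y) = C1 - 3*y/k


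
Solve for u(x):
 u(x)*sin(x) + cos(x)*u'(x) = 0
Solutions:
 u(x) = C1*cos(x)


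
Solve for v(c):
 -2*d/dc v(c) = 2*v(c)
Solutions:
 v(c) = C1*exp(-c)


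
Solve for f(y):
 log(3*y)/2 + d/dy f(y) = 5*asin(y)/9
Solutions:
 f(y) = C1 - y*log(y)/2 + 5*y*asin(y)/9 - y*log(3)/2 + y/2 + 5*sqrt(1 - y^2)/9


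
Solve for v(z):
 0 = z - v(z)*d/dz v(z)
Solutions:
 v(z) = -sqrt(C1 + z^2)
 v(z) = sqrt(C1 + z^2)


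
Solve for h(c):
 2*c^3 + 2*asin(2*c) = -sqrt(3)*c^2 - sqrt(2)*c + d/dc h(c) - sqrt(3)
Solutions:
 h(c) = C1 + c^4/2 + sqrt(3)*c^3/3 + sqrt(2)*c^2/2 + 2*c*asin(2*c) + sqrt(3)*c + sqrt(1 - 4*c^2)


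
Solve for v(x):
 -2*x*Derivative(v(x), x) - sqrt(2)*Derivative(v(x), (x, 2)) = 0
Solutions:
 v(x) = C1 + C2*erf(2^(3/4)*x/2)


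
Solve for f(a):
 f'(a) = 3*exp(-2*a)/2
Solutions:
 f(a) = C1 - 3*exp(-2*a)/4


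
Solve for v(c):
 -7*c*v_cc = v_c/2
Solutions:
 v(c) = C1 + C2*c^(13/14)


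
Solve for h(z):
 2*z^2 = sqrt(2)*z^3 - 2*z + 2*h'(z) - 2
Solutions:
 h(z) = C1 - sqrt(2)*z^4/8 + z^3/3 + z^2/2 + z


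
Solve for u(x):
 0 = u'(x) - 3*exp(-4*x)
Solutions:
 u(x) = C1 - 3*exp(-4*x)/4


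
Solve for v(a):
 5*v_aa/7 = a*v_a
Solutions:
 v(a) = C1 + C2*erfi(sqrt(70)*a/10)


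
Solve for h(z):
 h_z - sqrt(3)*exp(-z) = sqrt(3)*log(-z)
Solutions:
 h(z) = C1 + sqrt(3)*z*log(-z) - sqrt(3)*z - sqrt(3)*exp(-z)


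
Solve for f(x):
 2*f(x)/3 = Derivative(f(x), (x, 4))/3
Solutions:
 f(x) = C1*exp(-2^(1/4)*x) + C2*exp(2^(1/4)*x) + C3*sin(2^(1/4)*x) + C4*cos(2^(1/4)*x)


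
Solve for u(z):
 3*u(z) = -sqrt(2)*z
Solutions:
 u(z) = -sqrt(2)*z/3


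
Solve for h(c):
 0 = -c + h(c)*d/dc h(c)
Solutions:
 h(c) = -sqrt(C1 + c^2)
 h(c) = sqrt(C1 + c^2)


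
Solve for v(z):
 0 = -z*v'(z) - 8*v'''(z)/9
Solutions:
 v(z) = C1 + Integral(C2*airyai(-3^(2/3)*z/2) + C3*airybi(-3^(2/3)*z/2), z)


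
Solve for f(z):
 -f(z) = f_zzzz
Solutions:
 f(z) = (C1*sin(sqrt(2)*z/2) + C2*cos(sqrt(2)*z/2))*exp(-sqrt(2)*z/2) + (C3*sin(sqrt(2)*z/2) + C4*cos(sqrt(2)*z/2))*exp(sqrt(2)*z/2)


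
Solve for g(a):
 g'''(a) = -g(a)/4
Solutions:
 g(a) = C3*exp(-2^(1/3)*a/2) + (C1*sin(2^(1/3)*sqrt(3)*a/4) + C2*cos(2^(1/3)*sqrt(3)*a/4))*exp(2^(1/3)*a/4)


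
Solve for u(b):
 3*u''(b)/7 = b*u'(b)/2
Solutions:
 u(b) = C1 + C2*erfi(sqrt(21)*b/6)


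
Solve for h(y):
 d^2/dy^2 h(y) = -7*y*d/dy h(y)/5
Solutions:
 h(y) = C1 + C2*erf(sqrt(70)*y/10)


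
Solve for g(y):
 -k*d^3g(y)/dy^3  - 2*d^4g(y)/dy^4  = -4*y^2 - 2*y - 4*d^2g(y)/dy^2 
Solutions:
 g(y) = C1 + C2*y + C3*exp(y*(-k + sqrt(k^2 + 32))/4) + C4*exp(-y*(k + sqrt(k^2 + 32))/4) - y^4/12 + y^3*(-k - 1)/12 + y^2*(-k^2 - k - 8)/16


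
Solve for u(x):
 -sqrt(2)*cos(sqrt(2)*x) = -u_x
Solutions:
 u(x) = C1 + sin(sqrt(2)*x)


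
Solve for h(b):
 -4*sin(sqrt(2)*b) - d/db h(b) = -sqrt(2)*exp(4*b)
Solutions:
 h(b) = C1 + sqrt(2)*exp(4*b)/4 + 2*sqrt(2)*cos(sqrt(2)*b)


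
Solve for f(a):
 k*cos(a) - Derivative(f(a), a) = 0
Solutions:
 f(a) = C1 + k*sin(a)


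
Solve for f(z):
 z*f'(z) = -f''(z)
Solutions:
 f(z) = C1 + C2*erf(sqrt(2)*z/2)


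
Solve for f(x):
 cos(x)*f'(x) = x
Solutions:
 f(x) = C1 + Integral(x/cos(x), x)


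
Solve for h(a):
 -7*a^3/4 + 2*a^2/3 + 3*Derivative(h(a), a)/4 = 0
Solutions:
 h(a) = C1 + 7*a^4/12 - 8*a^3/27


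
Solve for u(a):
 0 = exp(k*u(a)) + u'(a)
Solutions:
 u(a) = Piecewise((log(1/(C1*k + a*k))/k, Ne(k, 0)), (nan, True))
 u(a) = Piecewise((C1 - a, Eq(k, 0)), (nan, True))


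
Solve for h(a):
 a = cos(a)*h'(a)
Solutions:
 h(a) = C1 + Integral(a/cos(a), a)


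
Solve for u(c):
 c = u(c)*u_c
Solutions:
 u(c) = -sqrt(C1 + c^2)
 u(c) = sqrt(C1 + c^2)


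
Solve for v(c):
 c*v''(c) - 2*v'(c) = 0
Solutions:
 v(c) = C1 + C2*c^3


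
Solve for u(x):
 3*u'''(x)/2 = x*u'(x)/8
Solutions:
 u(x) = C1 + Integral(C2*airyai(18^(1/3)*x/6) + C3*airybi(18^(1/3)*x/6), x)


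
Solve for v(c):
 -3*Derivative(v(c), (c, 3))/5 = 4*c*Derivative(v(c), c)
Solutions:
 v(c) = C1 + Integral(C2*airyai(-20^(1/3)*3^(2/3)*c/3) + C3*airybi(-20^(1/3)*3^(2/3)*c/3), c)


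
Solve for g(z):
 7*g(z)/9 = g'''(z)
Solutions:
 g(z) = C3*exp(21^(1/3)*z/3) + (C1*sin(3^(5/6)*7^(1/3)*z/6) + C2*cos(3^(5/6)*7^(1/3)*z/6))*exp(-21^(1/3)*z/6)


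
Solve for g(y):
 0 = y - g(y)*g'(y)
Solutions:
 g(y) = -sqrt(C1 + y^2)
 g(y) = sqrt(C1 + y^2)


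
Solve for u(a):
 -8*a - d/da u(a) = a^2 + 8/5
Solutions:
 u(a) = C1 - a^3/3 - 4*a^2 - 8*a/5


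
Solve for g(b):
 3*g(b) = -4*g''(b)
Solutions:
 g(b) = C1*sin(sqrt(3)*b/2) + C2*cos(sqrt(3)*b/2)


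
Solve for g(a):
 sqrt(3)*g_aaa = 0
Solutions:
 g(a) = C1 + C2*a + C3*a^2


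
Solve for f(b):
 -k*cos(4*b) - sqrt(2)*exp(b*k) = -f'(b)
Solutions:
 f(b) = C1 + k*sin(4*b)/4 + sqrt(2)*exp(b*k)/k


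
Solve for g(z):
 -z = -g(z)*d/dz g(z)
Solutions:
 g(z) = -sqrt(C1 + z^2)
 g(z) = sqrt(C1 + z^2)


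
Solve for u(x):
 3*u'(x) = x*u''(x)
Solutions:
 u(x) = C1 + C2*x^4


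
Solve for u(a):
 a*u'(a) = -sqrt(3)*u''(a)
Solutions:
 u(a) = C1 + C2*erf(sqrt(2)*3^(3/4)*a/6)


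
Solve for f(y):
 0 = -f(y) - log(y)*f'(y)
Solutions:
 f(y) = C1*exp(-li(y))


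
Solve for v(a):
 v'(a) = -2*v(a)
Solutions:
 v(a) = C1*exp(-2*a)


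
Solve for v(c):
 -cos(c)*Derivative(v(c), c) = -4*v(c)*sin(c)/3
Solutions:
 v(c) = C1/cos(c)^(4/3)


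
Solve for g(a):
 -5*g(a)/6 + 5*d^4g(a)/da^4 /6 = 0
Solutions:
 g(a) = C1*exp(-a) + C2*exp(a) + C3*sin(a) + C4*cos(a)


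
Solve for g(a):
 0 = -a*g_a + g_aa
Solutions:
 g(a) = C1 + C2*erfi(sqrt(2)*a/2)


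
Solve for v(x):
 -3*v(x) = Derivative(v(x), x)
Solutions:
 v(x) = C1*exp(-3*x)


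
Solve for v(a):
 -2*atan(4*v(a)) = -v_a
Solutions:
 Integral(1/atan(4*_y), (_y, v(a))) = C1 + 2*a


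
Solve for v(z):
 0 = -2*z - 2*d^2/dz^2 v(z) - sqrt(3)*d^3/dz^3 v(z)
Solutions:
 v(z) = C1 + C2*z + C3*exp(-2*sqrt(3)*z/3) - z^3/6 + sqrt(3)*z^2/4


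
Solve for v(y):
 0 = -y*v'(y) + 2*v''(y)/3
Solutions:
 v(y) = C1 + C2*erfi(sqrt(3)*y/2)


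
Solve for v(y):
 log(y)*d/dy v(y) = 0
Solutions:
 v(y) = C1


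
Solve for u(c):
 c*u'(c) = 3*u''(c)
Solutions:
 u(c) = C1 + C2*erfi(sqrt(6)*c/6)


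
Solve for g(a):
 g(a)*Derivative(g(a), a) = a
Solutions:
 g(a) = -sqrt(C1 + a^2)
 g(a) = sqrt(C1 + a^2)


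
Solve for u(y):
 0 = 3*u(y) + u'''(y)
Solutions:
 u(y) = C3*exp(-3^(1/3)*y) + (C1*sin(3^(5/6)*y/2) + C2*cos(3^(5/6)*y/2))*exp(3^(1/3)*y/2)


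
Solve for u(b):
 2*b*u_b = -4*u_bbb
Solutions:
 u(b) = C1 + Integral(C2*airyai(-2^(2/3)*b/2) + C3*airybi(-2^(2/3)*b/2), b)


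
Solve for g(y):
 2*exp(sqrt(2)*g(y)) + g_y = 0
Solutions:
 g(y) = sqrt(2)*(2*log(1/(C1 + 2*y)) - log(2))/4


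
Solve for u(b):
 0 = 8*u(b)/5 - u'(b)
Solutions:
 u(b) = C1*exp(8*b/5)


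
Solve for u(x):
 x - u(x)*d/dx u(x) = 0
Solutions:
 u(x) = -sqrt(C1 + x^2)
 u(x) = sqrt(C1 + x^2)


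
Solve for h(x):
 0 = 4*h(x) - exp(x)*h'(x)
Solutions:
 h(x) = C1*exp(-4*exp(-x))


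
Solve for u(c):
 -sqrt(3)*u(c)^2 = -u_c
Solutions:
 u(c) = -1/(C1 + sqrt(3)*c)


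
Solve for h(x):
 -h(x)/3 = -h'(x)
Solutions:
 h(x) = C1*exp(x/3)


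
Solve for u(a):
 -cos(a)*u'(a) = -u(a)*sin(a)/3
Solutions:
 u(a) = C1/cos(a)^(1/3)


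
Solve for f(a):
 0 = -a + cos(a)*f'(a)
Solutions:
 f(a) = C1 + Integral(a/cos(a), a)


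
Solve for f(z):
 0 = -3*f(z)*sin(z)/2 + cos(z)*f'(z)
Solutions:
 f(z) = C1/cos(z)^(3/2)


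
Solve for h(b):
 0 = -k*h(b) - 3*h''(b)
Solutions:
 h(b) = C1*exp(-sqrt(3)*b*sqrt(-k)/3) + C2*exp(sqrt(3)*b*sqrt(-k)/3)


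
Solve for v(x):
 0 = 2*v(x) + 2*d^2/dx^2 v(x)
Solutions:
 v(x) = C1*sin(x) + C2*cos(x)


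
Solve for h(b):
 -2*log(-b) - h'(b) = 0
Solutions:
 h(b) = C1 - 2*b*log(-b) + 2*b


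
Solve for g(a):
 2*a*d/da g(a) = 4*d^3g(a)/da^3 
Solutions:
 g(a) = C1 + Integral(C2*airyai(2^(2/3)*a/2) + C3*airybi(2^(2/3)*a/2), a)


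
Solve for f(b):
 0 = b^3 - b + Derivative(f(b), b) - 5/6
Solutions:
 f(b) = C1 - b^4/4 + b^2/2 + 5*b/6


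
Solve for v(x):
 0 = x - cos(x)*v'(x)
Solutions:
 v(x) = C1 + Integral(x/cos(x), x)


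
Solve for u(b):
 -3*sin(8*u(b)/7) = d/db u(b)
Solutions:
 3*b + 7*log(cos(8*u(b)/7) - 1)/16 - 7*log(cos(8*u(b)/7) + 1)/16 = C1


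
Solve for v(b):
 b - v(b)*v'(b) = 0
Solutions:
 v(b) = -sqrt(C1 + b^2)
 v(b) = sqrt(C1 + b^2)


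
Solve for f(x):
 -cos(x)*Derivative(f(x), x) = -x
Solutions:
 f(x) = C1 + Integral(x/cos(x), x)


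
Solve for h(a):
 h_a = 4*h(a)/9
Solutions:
 h(a) = C1*exp(4*a/9)


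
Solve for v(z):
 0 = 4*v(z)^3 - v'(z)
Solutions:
 v(z) = -sqrt(2)*sqrt(-1/(C1 + 4*z))/2
 v(z) = sqrt(2)*sqrt(-1/(C1 + 4*z))/2


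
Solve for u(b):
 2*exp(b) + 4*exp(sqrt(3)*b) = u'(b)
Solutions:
 u(b) = C1 + 2*exp(b) + 4*sqrt(3)*exp(sqrt(3)*b)/3


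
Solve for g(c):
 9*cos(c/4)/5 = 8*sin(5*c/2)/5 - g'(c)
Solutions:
 g(c) = C1 - 36*sin(c/4)/5 - 16*cos(5*c/2)/25


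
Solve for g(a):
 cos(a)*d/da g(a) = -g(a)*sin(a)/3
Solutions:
 g(a) = C1*cos(a)^(1/3)


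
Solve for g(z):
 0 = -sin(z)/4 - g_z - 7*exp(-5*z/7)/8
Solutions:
 g(z) = C1 + cos(z)/4 + 49*exp(-5*z/7)/40


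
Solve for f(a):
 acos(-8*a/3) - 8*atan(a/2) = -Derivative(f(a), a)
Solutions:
 f(a) = C1 - a*acos(-8*a/3) + 8*a*atan(a/2) - sqrt(9 - 64*a^2)/8 - 8*log(a^2 + 4)


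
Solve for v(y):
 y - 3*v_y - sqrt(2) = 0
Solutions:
 v(y) = C1 + y^2/6 - sqrt(2)*y/3


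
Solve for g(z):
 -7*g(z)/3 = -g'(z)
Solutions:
 g(z) = C1*exp(7*z/3)


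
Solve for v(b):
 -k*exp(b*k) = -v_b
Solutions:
 v(b) = C1 + exp(b*k)


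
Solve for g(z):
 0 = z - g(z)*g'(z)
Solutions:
 g(z) = -sqrt(C1 + z^2)
 g(z) = sqrt(C1 + z^2)


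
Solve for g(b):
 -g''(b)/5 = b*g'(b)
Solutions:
 g(b) = C1 + C2*erf(sqrt(10)*b/2)


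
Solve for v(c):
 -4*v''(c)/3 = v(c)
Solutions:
 v(c) = C1*sin(sqrt(3)*c/2) + C2*cos(sqrt(3)*c/2)


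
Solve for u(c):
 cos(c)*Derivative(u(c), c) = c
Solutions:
 u(c) = C1 + Integral(c/cos(c), c)


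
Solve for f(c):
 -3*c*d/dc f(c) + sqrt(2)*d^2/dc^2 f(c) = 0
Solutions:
 f(c) = C1 + C2*erfi(2^(1/4)*sqrt(3)*c/2)


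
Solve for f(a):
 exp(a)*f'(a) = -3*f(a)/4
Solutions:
 f(a) = C1*exp(3*exp(-a)/4)


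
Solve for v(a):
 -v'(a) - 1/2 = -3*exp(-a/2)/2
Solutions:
 v(a) = C1 - a/2 - 3*exp(-a/2)


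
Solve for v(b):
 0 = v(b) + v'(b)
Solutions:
 v(b) = C1*exp(-b)


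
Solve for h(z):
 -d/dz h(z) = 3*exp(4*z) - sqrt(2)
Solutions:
 h(z) = C1 + sqrt(2)*z - 3*exp(4*z)/4


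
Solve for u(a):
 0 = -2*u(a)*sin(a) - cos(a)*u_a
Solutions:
 u(a) = C1*cos(a)^2


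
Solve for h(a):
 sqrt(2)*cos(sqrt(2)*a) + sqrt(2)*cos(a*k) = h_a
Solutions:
 h(a) = C1 + sin(sqrt(2)*a) + sqrt(2)*sin(a*k)/k


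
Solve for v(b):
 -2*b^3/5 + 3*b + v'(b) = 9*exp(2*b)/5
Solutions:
 v(b) = C1 + b^4/10 - 3*b^2/2 + 9*exp(2*b)/10


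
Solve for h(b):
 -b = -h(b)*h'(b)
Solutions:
 h(b) = -sqrt(C1 + b^2)
 h(b) = sqrt(C1 + b^2)


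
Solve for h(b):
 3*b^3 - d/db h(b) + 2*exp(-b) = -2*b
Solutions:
 h(b) = C1 + 3*b^4/4 + b^2 - 2*exp(-b)


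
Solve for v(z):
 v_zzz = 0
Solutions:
 v(z) = C1 + C2*z + C3*z^2


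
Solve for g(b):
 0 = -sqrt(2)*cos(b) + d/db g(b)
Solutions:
 g(b) = C1 + sqrt(2)*sin(b)


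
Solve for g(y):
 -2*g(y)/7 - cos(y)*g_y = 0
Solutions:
 g(y) = C1*(sin(y) - 1)^(1/7)/(sin(y) + 1)^(1/7)


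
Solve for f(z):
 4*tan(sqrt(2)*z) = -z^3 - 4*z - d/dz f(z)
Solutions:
 f(z) = C1 - z^4/4 - 2*z^2 + 2*sqrt(2)*log(cos(sqrt(2)*z))


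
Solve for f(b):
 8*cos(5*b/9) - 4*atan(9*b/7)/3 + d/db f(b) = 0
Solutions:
 f(b) = C1 + 4*b*atan(9*b/7)/3 - 14*log(81*b^2 + 49)/27 - 72*sin(5*b/9)/5


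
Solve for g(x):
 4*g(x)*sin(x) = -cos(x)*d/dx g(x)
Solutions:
 g(x) = C1*cos(x)^4


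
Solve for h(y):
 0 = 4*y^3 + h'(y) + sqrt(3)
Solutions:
 h(y) = C1 - y^4 - sqrt(3)*y


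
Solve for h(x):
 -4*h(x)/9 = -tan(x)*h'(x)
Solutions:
 h(x) = C1*sin(x)^(4/9)


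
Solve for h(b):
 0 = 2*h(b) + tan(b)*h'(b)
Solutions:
 h(b) = C1/sin(b)^2


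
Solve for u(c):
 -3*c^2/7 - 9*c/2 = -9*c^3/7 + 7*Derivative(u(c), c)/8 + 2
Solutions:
 u(c) = C1 + 18*c^4/49 - 8*c^3/49 - 18*c^2/7 - 16*c/7


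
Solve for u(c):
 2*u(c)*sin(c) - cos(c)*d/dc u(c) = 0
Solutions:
 u(c) = C1/cos(c)^2


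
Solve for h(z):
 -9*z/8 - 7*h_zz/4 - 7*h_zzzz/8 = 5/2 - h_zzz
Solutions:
 h(z) = C1 + C2*z - 3*z^3/28 - 44*z^2/49 + (C3*sin(sqrt(82)*z/7) + C4*cos(sqrt(82)*z/7))*exp(4*z/7)


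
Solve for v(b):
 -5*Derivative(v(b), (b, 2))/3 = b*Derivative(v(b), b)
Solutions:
 v(b) = C1 + C2*erf(sqrt(30)*b/10)


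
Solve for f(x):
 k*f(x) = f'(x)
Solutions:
 f(x) = C1*exp(k*x)


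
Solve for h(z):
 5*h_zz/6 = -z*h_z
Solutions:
 h(z) = C1 + C2*erf(sqrt(15)*z/5)


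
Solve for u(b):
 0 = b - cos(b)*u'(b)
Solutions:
 u(b) = C1 + Integral(b/cos(b), b)


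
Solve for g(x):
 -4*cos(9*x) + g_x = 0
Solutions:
 g(x) = C1 + 4*sin(9*x)/9


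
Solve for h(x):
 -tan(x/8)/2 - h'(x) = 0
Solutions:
 h(x) = C1 + 4*log(cos(x/8))


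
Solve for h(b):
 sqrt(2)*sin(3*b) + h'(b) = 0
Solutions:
 h(b) = C1 + sqrt(2)*cos(3*b)/3


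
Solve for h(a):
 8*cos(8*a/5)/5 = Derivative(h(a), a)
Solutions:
 h(a) = C1 + sin(8*a/5)


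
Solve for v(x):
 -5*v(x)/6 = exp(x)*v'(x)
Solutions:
 v(x) = C1*exp(5*exp(-x)/6)


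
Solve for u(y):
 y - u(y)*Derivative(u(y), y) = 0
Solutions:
 u(y) = -sqrt(C1 + y^2)
 u(y) = sqrt(C1 + y^2)


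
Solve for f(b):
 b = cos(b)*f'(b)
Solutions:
 f(b) = C1 + Integral(b/cos(b), b)


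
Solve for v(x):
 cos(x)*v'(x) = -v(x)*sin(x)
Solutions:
 v(x) = C1*cos(x)


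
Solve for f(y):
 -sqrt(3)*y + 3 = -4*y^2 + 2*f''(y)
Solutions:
 f(y) = C1 + C2*y + y^4/6 - sqrt(3)*y^3/12 + 3*y^2/4


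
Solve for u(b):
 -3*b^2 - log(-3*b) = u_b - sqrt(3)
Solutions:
 u(b) = C1 - b^3 - b*log(-b) + b*(-log(3) + 1 + sqrt(3))


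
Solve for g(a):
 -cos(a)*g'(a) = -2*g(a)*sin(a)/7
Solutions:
 g(a) = C1/cos(a)^(2/7)


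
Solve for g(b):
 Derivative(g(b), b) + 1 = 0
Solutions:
 g(b) = C1 - b


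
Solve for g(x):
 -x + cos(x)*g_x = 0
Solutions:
 g(x) = C1 + Integral(x/cos(x), x)


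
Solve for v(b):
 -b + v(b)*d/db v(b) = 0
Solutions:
 v(b) = -sqrt(C1 + b^2)
 v(b) = sqrt(C1 + b^2)


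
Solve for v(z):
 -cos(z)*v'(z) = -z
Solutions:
 v(z) = C1 + Integral(z/cos(z), z)


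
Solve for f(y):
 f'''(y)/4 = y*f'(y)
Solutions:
 f(y) = C1 + Integral(C2*airyai(2^(2/3)*y) + C3*airybi(2^(2/3)*y), y)


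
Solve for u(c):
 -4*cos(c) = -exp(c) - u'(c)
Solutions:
 u(c) = C1 - exp(c) + 4*sin(c)


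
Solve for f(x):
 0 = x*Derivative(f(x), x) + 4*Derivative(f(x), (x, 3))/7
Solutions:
 f(x) = C1 + Integral(C2*airyai(-14^(1/3)*x/2) + C3*airybi(-14^(1/3)*x/2), x)


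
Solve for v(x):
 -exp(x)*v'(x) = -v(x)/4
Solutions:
 v(x) = C1*exp(-exp(-x)/4)


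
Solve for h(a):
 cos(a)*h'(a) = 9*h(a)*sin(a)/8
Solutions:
 h(a) = C1/cos(a)^(9/8)


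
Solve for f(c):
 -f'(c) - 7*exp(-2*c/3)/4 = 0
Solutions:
 f(c) = C1 + 21*exp(-2*c/3)/8


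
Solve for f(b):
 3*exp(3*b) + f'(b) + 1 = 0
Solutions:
 f(b) = C1 - b - exp(3*b)


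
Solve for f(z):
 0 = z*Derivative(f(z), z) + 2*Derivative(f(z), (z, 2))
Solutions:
 f(z) = C1 + C2*erf(z/2)


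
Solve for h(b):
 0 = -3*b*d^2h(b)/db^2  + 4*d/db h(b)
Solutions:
 h(b) = C1 + C2*b^(7/3)


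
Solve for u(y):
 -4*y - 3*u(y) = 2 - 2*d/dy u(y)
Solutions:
 u(y) = C1*exp(3*y/2) - 4*y/3 - 14/9


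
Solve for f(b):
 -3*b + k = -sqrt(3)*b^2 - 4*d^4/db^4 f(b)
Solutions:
 f(b) = C1 + C2*b + C3*b^2 + C4*b^3 - sqrt(3)*b^6/1440 + b^5/160 - b^4*k/96


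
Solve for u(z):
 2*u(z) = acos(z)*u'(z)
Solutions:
 u(z) = C1*exp(2*Integral(1/acos(z), z))


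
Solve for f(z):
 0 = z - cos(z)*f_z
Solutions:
 f(z) = C1 + Integral(z/cos(z), z)


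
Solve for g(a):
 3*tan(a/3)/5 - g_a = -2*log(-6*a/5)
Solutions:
 g(a) = C1 + 2*a*log(-a) - 2*a*log(5) - 2*a + 2*a*log(6) - 9*log(cos(a/3))/5


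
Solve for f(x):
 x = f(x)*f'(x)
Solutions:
 f(x) = -sqrt(C1 + x^2)
 f(x) = sqrt(C1 + x^2)


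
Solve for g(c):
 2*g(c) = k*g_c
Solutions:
 g(c) = C1*exp(2*c/k)


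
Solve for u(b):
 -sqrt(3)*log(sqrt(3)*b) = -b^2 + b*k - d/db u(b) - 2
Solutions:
 u(b) = C1 - b^3/3 + b^2*k/2 + sqrt(3)*b*log(b) - 2*b - sqrt(3)*b + sqrt(3)*b*log(3)/2


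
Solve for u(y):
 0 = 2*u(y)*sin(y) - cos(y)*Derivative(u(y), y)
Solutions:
 u(y) = C1/cos(y)^2


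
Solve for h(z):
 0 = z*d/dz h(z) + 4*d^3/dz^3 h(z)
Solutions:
 h(z) = C1 + Integral(C2*airyai(-2^(1/3)*z/2) + C3*airybi(-2^(1/3)*z/2), z)


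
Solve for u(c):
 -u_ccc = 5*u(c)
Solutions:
 u(c) = C3*exp(-5^(1/3)*c) + (C1*sin(sqrt(3)*5^(1/3)*c/2) + C2*cos(sqrt(3)*5^(1/3)*c/2))*exp(5^(1/3)*c/2)


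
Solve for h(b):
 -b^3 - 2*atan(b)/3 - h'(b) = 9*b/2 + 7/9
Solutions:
 h(b) = C1 - b^4/4 - 9*b^2/4 - 2*b*atan(b)/3 - 7*b/9 + log(b^2 + 1)/3


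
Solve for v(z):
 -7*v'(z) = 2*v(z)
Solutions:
 v(z) = C1*exp(-2*z/7)


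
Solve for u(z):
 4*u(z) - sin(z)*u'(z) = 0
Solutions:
 u(z) = C1*(cos(z)^2 - 2*cos(z) + 1)/(cos(z)^2 + 2*cos(z) + 1)


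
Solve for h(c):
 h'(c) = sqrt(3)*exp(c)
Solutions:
 h(c) = C1 + sqrt(3)*exp(c)


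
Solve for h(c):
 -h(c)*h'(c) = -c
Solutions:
 h(c) = -sqrt(C1 + c^2)
 h(c) = sqrt(C1 + c^2)


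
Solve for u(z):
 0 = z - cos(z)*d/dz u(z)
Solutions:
 u(z) = C1 + Integral(z/cos(z), z)


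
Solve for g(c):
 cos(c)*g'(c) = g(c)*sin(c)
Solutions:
 g(c) = C1/cos(c)


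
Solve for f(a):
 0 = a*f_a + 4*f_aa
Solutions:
 f(a) = C1 + C2*erf(sqrt(2)*a/4)


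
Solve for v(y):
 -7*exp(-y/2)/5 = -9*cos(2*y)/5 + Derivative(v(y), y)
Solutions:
 v(y) = C1 + 9*sin(2*y)/10 + 14*exp(-y/2)/5


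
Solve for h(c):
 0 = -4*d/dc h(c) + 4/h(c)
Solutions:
 h(c) = -sqrt(C1 + 2*c)
 h(c) = sqrt(C1 + 2*c)


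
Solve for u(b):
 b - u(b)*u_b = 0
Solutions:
 u(b) = -sqrt(C1 + b^2)
 u(b) = sqrt(C1 + b^2)


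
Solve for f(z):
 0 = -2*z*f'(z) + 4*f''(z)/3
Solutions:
 f(z) = C1 + C2*erfi(sqrt(3)*z/2)


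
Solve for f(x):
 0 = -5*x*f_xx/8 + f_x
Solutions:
 f(x) = C1 + C2*x^(13/5)


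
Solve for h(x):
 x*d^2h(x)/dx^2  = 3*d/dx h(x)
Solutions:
 h(x) = C1 + C2*x^4


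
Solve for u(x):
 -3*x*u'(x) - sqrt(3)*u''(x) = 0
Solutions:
 u(x) = C1 + C2*erf(sqrt(2)*3^(1/4)*x/2)


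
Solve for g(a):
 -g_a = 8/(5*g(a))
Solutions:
 g(a) = -sqrt(C1 - 80*a)/5
 g(a) = sqrt(C1 - 80*a)/5


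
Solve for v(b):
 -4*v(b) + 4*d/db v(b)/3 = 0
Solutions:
 v(b) = C1*exp(3*b)


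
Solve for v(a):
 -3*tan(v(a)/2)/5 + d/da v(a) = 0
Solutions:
 v(a) = -2*asin(C1*exp(3*a/10)) + 2*pi
 v(a) = 2*asin(C1*exp(3*a/10))


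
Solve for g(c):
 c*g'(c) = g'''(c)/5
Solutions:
 g(c) = C1 + Integral(C2*airyai(5^(1/3)*c) + C3*airybi(5^(1/3)*c), c)


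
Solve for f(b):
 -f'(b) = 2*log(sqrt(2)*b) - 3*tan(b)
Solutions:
 f(b) = C1 - 2*b*log(b) - b*log(2) + 2*b - 3*log(cos(b))


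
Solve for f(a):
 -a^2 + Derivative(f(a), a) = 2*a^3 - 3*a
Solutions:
 f(a) = C1 + a^4/2 + a^3/3 - 3*a^2/2


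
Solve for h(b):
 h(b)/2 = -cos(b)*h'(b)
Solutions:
 h(b) = C1*(sin(b) - 1)^(1/4)/(sin(b) + 1)^(1/4)


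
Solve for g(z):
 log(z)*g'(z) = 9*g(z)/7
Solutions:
 g(z) = C1*exp(9*li(z)/7)


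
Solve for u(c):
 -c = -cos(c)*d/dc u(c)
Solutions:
 u(c) = C1 + Integral(c/cos(c), c)


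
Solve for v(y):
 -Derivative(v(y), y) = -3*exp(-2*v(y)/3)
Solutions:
 v(y) = 3*log(-sqrt(C1 + 3*y)) - 3*log(3) + 3*log(6)/2
 v(y) = 3*log(C1 + 3*y)/2 - 3*log(3) + 3*log(6)/2


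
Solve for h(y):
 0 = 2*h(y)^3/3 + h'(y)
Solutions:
 h(y) = -sqrt(6)*sqrt(-1/(C1 - 2*y))/2
 h(y) = sqrt(6)*sqrt(-1/(C1 - 2*y))/2


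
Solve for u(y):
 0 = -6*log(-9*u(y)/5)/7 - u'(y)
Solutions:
 7*Integral(1/(log(-_y) - log(5) + 2*log(3)), (_y, u(y)))/6 = C1 - y


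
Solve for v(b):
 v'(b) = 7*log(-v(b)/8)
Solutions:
 -Integral(1/(log(-_y) - 3*log(2)), (_y, v(b)))/7 = C1 - b


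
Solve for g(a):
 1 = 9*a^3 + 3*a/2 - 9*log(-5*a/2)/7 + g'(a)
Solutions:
 g(a) = C1 - 9*a^4/4 - 3*a^2/4 + 9*a*log(-a)/7 + a*(-9*log(2) - 2 + 9*log(5))/7


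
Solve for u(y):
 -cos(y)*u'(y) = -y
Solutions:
 u(y) = C1 + Integral(y/cos(y), y)


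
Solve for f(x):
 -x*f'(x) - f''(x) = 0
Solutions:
 f(x) = C1 + C2*erf(sqrt(2)*x/2)


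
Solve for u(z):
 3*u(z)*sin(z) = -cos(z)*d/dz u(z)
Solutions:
 u(z) = C1*cos(z)^3


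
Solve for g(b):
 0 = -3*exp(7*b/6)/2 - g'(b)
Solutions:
 g(b) = C1 - 9*exp(7*b/6)/7


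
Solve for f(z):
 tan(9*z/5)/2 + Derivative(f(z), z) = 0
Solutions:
 f(z) = C1 + 5*log(cos(9*z/5))/18


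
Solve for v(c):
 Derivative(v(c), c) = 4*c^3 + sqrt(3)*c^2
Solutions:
 v(c) = C1 + c^4 + sqrt(3)*c^3/3


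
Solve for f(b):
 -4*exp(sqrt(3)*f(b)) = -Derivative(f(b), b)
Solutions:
 f(b) = sqrt(3)*(2*log(-1/(C1 + 4*b)) - log(3))/6


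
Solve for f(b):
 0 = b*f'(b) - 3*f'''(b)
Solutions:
 f(b) = C1 + Integral(C2*airyai(3^(2/3)*b/3) + C3*airybi(3^(2/3)*b/3), b)


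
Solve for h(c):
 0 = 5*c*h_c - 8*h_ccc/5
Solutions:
 h(c) = C1 + Integral(C2*airyai(5^(2/3)*c/2) + C3*airybi(5^(2/3)*c/2), c)


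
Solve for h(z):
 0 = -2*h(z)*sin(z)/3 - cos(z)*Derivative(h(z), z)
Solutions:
 h(z) = C1*cos(z)^(2/3)


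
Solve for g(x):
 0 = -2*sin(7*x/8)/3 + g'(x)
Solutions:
 g(x) = C1 - 16*cos(7*x/8)/21


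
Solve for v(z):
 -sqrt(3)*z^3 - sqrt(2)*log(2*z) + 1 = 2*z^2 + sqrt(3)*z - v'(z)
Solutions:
 v(z) = C1 + sqrt(3)*z^4/4 + 2*z^3/3 + sqrt(3)*z^2/2 + sqrt(2)*z*log(z) - sqrt(2)*z - z + sqrt(2)*z*log(2)


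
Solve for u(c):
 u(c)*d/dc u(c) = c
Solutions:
 u(c) = -sqrt(C1 + c^2)
 u(c) = sqrt(C1 + c^2)


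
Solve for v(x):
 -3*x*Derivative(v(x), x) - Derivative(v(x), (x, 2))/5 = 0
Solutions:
 v(x) = C1 + C2*erf(sqrt(30)*x/2)


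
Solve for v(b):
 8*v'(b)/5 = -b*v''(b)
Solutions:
 v(b) = C1 + C2/b^(3/5)


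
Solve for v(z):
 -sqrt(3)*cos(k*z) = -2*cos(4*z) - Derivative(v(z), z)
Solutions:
 v(z) = C1 - sin(4*z)/2 + sqrt(3)*sin(k*z)/k


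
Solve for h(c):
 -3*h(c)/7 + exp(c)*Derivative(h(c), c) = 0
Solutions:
 h(c) = C1*exp(-3*exp(-c)/7)


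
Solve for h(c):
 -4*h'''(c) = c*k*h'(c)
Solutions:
 h(c) = C1 + Integral(C2*airyai(2^(1/3)*c*(-k)^(1/3)/2) + C3*airybi(2^(1/3)*c*(-k)^(1/3)/2), c)


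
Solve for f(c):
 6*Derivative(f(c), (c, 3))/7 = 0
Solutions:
 f(c) = C1 + C2*c + C3*c^2


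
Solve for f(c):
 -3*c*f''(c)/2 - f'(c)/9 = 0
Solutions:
 f(c) = C1 + C2*c^(25/27)


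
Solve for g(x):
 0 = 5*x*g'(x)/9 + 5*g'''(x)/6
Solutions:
 g(x) = C1 + Integral(C2*airyai(-2^(1/3)*3^(2/3)*x/3) + C3*airybi(-2^(1/3)*3^(2/3)*x/3), x)


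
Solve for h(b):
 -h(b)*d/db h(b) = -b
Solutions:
 h(b) = -sqrt(C1 + b^2)
 h(b) = sqrt(C1 + b^2)


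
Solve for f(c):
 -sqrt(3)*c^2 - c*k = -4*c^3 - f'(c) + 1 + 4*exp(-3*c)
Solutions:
 f(c) = C1 - c^4 + sqrt(3)*c^3/3 + c^2*k/2 + c - 4*exp(-3*c)/3


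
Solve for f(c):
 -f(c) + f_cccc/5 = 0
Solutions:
 f(c) = C1*exp(-5^(1/4)*c) + C2*exp(5^(1/4)*c) + C3*sin(5^(1/4)*c) + C4*cos(5^(1/4)*c)


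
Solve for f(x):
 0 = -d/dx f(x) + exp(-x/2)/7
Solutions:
 f(x) = C1 - 2*exp(-x/2)/7


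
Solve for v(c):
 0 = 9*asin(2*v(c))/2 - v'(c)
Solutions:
 Integral(1/asin(2*_y), (_y, v(c))) = C1 + 9*c/2


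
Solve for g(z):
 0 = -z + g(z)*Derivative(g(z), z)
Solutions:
 g(z) = -sqrt(C1 + z^2)
 g(z) = sqrt(C1 + z^2)


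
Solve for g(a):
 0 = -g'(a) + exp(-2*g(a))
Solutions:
 g(a) = log(-sqrt(C1 + 2*a))
 g(a) = log(C1 + 2*a)/2


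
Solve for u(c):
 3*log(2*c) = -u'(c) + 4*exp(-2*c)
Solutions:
 u(c) = C1 - 3*c*log(c) + 3*c*(1 - log(2)) - 2*exp(-2*c)


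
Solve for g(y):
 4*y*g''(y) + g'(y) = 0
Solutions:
 g(y) = C1 + C2*y^(3/4)


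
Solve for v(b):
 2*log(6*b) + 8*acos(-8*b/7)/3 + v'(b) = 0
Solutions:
 v(b) = C1 - 2*b*log(b) - 8*b*acos(-8*b/7)/3 - 2*b*log(6) + 2*b - sqrt(49 - 64*b^2)/3


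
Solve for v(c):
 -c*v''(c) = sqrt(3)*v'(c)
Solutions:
 v(c) = C1 + C2*c^(1 - sqrt(3))


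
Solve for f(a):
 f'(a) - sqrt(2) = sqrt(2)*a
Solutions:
 f(a) = C1 + sqrt(2)*a^2/2 + sqrt(2)*a


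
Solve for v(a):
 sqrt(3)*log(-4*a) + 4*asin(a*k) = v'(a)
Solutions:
 v(a) = C1 + sqrt(3)*a*(log(-a) - 1) + 2*sqrt(3)*a*log(2) + 4*Piecewise((a*asin(a*k) + sqrt(-a^2*k^2 + 1)/k, Ne(k, 0)), (0, True))


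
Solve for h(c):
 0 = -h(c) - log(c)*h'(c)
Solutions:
 h(c) = C1*exp(-li(c))


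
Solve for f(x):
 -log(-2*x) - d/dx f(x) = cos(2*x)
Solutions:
 f(x) = C1 - x*log(-x) - x*log(2) + x - sin(2*x)/2


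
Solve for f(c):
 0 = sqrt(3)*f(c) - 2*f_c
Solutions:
 f(c) = C1*exp(sqrt(3)*c/2)


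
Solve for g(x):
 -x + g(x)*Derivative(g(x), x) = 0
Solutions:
 g(x) = -sqrt(C1 + x^2)
 g(x) = sqrt(C1 + x^2)


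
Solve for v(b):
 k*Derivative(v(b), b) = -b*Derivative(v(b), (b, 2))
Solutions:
 v(b) = C1 + b^(1 - re(k))*(C2*sin(log(b)*Abs(im(k))) + C3*cos(log(b)*im(k)))


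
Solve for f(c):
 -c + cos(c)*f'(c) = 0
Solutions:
 f(c) = C1 + Integral(c/cos(c), c)


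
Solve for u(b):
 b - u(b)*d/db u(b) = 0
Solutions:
 u(b) = -sqrt(C1 + b^2)
 u(b) = sqrt(C1 + b^2)


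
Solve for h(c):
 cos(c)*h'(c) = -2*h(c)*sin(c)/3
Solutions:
 h(c) = C1*cos(c)^(2/3)


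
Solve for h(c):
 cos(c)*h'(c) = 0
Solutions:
 h(c) = C1


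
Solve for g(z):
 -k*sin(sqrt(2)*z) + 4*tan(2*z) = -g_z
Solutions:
 g(z) = C1 - sqrt(2)*k*cos(sqrt(2)*z)/2 + 2*log(cos(2*z))


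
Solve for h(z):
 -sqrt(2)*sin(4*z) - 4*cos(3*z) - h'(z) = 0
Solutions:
 h(z) = C1 - 4*sin(3*z)/3 + sqrt(2)*cos(4*z)/4


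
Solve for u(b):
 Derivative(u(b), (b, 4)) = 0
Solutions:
 u(b) = C1 + C2*b + C3*b^2 + C4*b^3


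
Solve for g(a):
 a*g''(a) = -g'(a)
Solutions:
 g(a) = C1 + C2*log(a)


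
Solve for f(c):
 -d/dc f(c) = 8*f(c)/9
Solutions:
 f(c) = C1*exp(-8*c/9)


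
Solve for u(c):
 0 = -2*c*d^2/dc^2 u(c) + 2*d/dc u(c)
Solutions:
 u(c) = C1 + C2*c^2


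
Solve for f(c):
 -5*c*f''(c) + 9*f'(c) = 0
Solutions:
 f(c) = C1 + C2*c^(14/5)


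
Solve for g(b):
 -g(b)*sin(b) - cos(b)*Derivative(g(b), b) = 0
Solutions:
 g(b) = C1*cos(b)


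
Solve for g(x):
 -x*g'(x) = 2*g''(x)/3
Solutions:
 g(x) = C1 + C2*erf(sqrt(3)*x/2)


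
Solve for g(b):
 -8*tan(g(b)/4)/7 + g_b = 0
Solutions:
 g(b) = -4*asin(C1*exp(2*b/7)) + 4*pi
 g(b) = 4*asin(C1*exp(2*b/7))


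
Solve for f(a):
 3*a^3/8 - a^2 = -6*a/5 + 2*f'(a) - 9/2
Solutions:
 f(a) = C1 + 3*a^4/64 - a^3/6 + 3*a^2/10 + 9*a/4


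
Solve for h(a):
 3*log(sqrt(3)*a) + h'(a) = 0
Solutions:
 h(a) = C1 - 3*a*log(a) - 3*a*log(3)/2 + 3*a


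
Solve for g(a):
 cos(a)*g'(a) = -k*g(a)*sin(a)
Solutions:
 g(a) = C1*exp(k*log(cos(a)))


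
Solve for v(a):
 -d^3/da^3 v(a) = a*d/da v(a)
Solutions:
 v(a) = C1 + Integral(C2*airyai(-a) + C3*airybi(-a), a)


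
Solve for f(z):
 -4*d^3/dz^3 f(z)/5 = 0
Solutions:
 f(z) = C1 + C2*z + C3*z^2


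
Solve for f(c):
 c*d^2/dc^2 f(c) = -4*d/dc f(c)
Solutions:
 f(c) = C1 + C2/c^3
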